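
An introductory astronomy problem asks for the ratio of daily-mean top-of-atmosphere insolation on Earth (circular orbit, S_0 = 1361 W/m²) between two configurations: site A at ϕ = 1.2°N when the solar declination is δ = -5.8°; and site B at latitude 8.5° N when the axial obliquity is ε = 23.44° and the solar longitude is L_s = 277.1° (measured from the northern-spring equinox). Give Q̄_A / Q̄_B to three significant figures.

Q̄_A / Q̄_B ≈ 1.21

— Configuration A (ϕ=+1.2°):
cos h₀ = −tan(+1.2°) tan(-5.800°) = 0.0021, h₀ = 1.5687 rad.
Bracket: h₀ sin ϕ sin δ + cos ϕ cos δ sin h₀ = 1.5687×0.02094×-0.10106 + 0.99978×0.99488×1.00000 = -0.003320 + 0.994661 = 0.991341.
Q̄ = (S_0/π) × [bracket] = (1361/π) × 0.991341 = 429.47 W/m².
— Configuration B (ϕ=+8.5°):
Solar declination: sin δ = sin ε · sin L_s = sin 23.44° × sin 277.1° = -0.39474, so δ = -23.250°.
cos h₀ = −tan(+8.5°) tan(-23.250°) = 0.0642, h₀ = 1.5065 rad.
Bracket: h₀ sin ϕ sin δ + cos ϕ cos δ sin h₀ = 1.5065×0.14781×-0.39474 + 0.98902×0.91879×0.99794 = -0.087899 + 0.906830 = 0.818931.
Q̄ = (S_0/π) × [bracket] = (1361/π) × 0.818931 = 354.78 W/m².
Ratio Q̄_A / Q̄_B = 429.47 / 354.78 = 1.211.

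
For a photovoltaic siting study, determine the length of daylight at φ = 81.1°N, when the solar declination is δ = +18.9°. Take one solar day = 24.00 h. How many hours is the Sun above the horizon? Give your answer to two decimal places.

24.00 h

Sunrise equation: cos H₀ = −tan φ · tan δ = -2.1864 ≤ −1, so the Sun never sets (polar day) and H₀ = π.
Daylight = 2H₀/(2π) × 24.00 h = (3.1416/π) × 24.00 = 24.00 h.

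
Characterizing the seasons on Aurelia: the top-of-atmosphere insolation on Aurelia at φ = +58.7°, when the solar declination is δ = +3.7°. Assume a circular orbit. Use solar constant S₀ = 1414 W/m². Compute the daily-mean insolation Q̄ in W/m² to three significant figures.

Q̄ ≈ 274 W/m²

cos H₀ = −tan(+58.7°) tan(+3.700°) = -0.1064, H₀ = 1.6774 rad.
Bracket: H₀ sin φ sin δ + cos φ cos δ sin H₀ = 1.6774×0.85446×0.06453 + 0.51952×0.99792×0.99433 = 0.092489 + 0.515500 = 0.607989.
Q̄ = (S₀/π) × [bracket] = (1414/π) × 0.607989 = 273.6 W/m².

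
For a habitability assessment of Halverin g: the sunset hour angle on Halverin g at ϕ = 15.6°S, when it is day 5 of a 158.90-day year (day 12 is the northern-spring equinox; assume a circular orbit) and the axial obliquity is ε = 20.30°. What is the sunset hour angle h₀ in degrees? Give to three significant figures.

h₀ = 91.5°

Solar longitude: L_s = 360° × (5 − 12)/158.90 = -15.859°, i.e. -15.859° + 360° = 344.141°.
sin δ = sin 20.30° × sin 344.141° = -0.09481, so δ = -5.440°.
cos h₀ = −tan ϕ · tan δ = −tan(-15.6°) × tan(-5.440°) = -0.0266, so h₀ = 1.5974 rad = 91.52°.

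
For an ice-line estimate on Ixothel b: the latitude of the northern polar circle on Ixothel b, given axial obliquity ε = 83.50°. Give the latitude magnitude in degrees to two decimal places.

The polar circle is the lowest latitude that experiences at least one full rotation of continuous daylight at the northern-summer solstice; it lies at |φ| = 90° − ε = 90° − 83.50° = 6.50°.

6.50°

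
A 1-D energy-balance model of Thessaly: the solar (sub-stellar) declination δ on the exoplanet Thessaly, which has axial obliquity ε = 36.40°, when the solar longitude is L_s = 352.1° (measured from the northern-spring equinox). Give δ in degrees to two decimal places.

δ = -4.68°

sin δ = sin ε · sin L_s = sin 36.40° × sin 352.1° = -0.081562.
δ = arcsin(-0.081562) = -4.68°.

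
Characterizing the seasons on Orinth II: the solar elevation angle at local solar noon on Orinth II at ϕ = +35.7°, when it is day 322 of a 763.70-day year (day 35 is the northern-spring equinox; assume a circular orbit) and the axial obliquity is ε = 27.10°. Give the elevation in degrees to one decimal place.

73.0°

Solar longitude: L_s = 360° × (322 − 35)/763.70 = 135.289°.
sin δ = sin 27.10° × sin 135.289° = 0.32049, so δ = +18.693°.
At local noon the hour angle is zero, so the zenith angle equals |ϕ − δ| = |+35.7° − (+18.693°)| = 17.007°.
Elevation = 90° − 17.007° = 73.0°.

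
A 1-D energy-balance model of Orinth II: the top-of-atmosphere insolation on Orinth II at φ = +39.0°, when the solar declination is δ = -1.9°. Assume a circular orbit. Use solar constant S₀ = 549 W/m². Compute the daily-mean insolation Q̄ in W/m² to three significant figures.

Q̄ ≈ 130 W/m²

cos H₀ = −tan(+39.0°) tan(-1.900°) = 0.0269, H₀ = 1.5439 rad.
Bracket: H₀ sin φ sin δ + cos φ cos δ sin H₀ = 1.5439×0.62932×-0.03316 + 0.77715×0.99945×0.99964 = -0.032218 + 0.776443 = 0.744225.
Q̄ = (S₀/π) × [bracket] = (549/π) × 0.744225 = 130.1 W/m².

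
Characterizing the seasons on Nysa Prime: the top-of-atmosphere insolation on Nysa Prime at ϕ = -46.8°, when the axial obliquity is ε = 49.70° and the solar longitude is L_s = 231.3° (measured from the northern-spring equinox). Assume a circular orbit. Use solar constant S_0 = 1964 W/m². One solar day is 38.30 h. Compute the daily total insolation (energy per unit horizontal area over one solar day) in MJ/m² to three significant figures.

Solar declination: sin δ = sin ε · sin L_s = sin 49.70° × sin 231.3° = -0.59521, so δ = -36.528°.
cos h₀ = −tan(-46.8°) tan(-36.528°) = -0.7888, h₀ = 2.4796 rad.
Bracket: h₀ sin ϕ sin δ + cos ϕ cos δ sin h₀ = 2.4796×-0.72897×-0.59521 + 0.68455×0.80357×0.61469 = 1.075874 + 0.338131 = 1.414005.
Q̄ = (S_0/π) × [bracket] = (1964/π) × 1.414005 = 883.98 W/m².
Daily total = Q̄ × 38.30 h × 3600 s/h = 883.98 × 38.30 × 3600 / 10⁶ = 121.9 MJ/m².

122 MJ/m²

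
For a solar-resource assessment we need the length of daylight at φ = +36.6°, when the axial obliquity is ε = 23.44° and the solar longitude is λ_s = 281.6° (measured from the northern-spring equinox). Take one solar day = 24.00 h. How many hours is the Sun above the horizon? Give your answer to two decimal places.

Solar declination: sin δ = sin ε · sin λ_s = sin 23.44° × sin 281.6° = -0.38966, so δ = -22.934°.
cos H₀ = −tan φ · tan δ = −tan(+36.6°) × tan(-22.934°) = 0.3142, so H₀ = 1.2512 rad = 71.69°.
Daylight = 2H₀/(2π) × 24.00 h = (1.2512/π) × 24.00 = 9.56 h.

9.56 h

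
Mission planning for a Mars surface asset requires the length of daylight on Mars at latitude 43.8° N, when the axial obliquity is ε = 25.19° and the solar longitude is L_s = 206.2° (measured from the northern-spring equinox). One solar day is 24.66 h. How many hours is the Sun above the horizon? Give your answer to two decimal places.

Solar declination: sin δ = sin ε · sin L_s = sin 25.19° × sin 206.2° = -0.18791, so δ = -10.831°.
cos h₀ = −tan ϕ · tan δ = −tan(+43.8°) × tan(-10.831°) = 0.1835, so h₀ = 1.3863 rad = 79.43°.
Daylight = 2h₀/(2π) × 24.66 h = (1.3863/π) × 24.66 = 10.88 h.

10.88 h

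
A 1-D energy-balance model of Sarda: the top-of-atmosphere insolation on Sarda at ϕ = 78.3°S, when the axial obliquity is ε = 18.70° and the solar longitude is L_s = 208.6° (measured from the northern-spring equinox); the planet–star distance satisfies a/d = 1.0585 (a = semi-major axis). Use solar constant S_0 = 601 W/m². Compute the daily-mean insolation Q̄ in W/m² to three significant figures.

Solar declination: sin δ = sin ε · sin L_s = sin 18.70° × sin 208.6° = -0.15347, so δ = -8.828°.
cos h₀ = −tan(-78.3°) tan(-8.828°) = -0.7500, h₀ = 2.4188 rad.
Bracket: h₀ sin ϕ sin δ + cos ϕ cos δ sin h₀ = 2.4188×-0.97922×-0.15347 + 0.20279×0.98815×0.66145 = 0.363499 + 0.132546 = 0.496045.
Inverse-square distance factor (a/d)² = 1.0585² = 1.120422.
Q̄ = (S_0/π) × 1.120422 × [bracket] = (601/π) × 1.120422 × 0.496045 = 106.3 W/m².

Q̄ ≈ 106 W/m²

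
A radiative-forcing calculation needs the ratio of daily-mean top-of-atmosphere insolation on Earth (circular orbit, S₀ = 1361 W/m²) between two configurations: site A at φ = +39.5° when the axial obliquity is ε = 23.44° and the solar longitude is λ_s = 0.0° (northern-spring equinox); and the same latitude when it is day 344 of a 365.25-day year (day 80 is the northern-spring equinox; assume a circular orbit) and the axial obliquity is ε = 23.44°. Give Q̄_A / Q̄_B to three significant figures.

— Configuration A (φ=+39.5°):
Solar declination: sin δ = sin ε · sin λ_s = sin 23.44° × sin 0.0° = 0.00000, so δ = +0.000°.
cos H₀ = −tan(+39.5°) tan(+0.000°) = -0.0000, H₀ = 1.5708 rad.
Bracket: H₀ sin φ sin δ + cos φ cos δ sin H₀ = 1.5708×0.63608×0.00000 + 0.77162×1.00000×1.00000 = 0.000000 + 0.771620 = 0.771620.
Q̄ = (S₀/π) × [bracket] = (1361/π) × 0.771620 = 334.28 W/m².
— Configuration B (φ=+39.5°):
Solar longitude: λ_s = 360° × (344 − 80)/365.25 = 260.205°.
sin δ = sin 23.44° × sin 260.205° = -0.39199, so δ = -23.078°.
cos H₀ = −tan(+39.5°) tan(-23.078°) = 0.3512, H₀ = 1.2119 rad.
Bracket: H₀ sin φ sin δ + cos φ cos δ sin H₀ = 1.2119×0.63608×-0.39199 + 0.77162×0.91997×0.93628 = -0.302172 + 0.664635 = 0.362463.
Q̄ = (S₀/π) × [bracket] = (1361/π) × 0.362463 = 157.03 W/m².
Ratio Q̄_A / Q̄_B = 334.28 / 157.03 = 2.129.

Q̄_A / Q̄_B ≈ 2.13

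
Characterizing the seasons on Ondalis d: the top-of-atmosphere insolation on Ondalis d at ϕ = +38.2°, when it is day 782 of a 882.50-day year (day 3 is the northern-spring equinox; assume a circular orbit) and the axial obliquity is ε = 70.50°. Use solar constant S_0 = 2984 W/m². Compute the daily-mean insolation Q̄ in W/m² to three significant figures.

Q̄ ≈ 118 W/m²

Solar longitude: L_s = 360° × (782 − 3)/882.50 = 317.779°.
sin δ = sin 70.50° × sin 317.779° = -0.63345, so δ = -39.305°.
cos h₀ = −tan(+38.2°) tan(-39.305°) = 0.6442, h₀ = 0.8708 rad.
Bracket: h₀ sin ϕ sin δ + cos ϕ cos δ sin h₀ = 0.8708×0.61841×-0.63345 + 0.78586×0.77379×0.76486 = -0.341120 + 0.465104 = 0.123984.
Q̄ = (S_0/π) × [bracket] = (2984/π) × 0.123984 = 117.8 W/m².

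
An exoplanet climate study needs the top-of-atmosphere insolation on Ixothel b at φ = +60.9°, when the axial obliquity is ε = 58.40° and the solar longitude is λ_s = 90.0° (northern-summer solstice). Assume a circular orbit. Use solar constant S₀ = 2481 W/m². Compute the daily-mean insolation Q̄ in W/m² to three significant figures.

Solar declination: sin δ = sin ε · sin λ_s = sin 58.40° × sin 90.0° = 0.85173, so δ = +58.400°.
cos H₀ = −tan(+60.9°) tan(+58.400°) = -2.9204 ≤ −1 ⇒ polar day, H₀ = π.
Bracket: H₀ sin φ sin δ + cos φ cos δ sin H₀ = 3.1416×0.87377×0.85173 + 0.48634×0.52399×0.00000 = 2.338029 + 0.000000 = 2.338029.
Q̄ = (S₀/π) × [bracket] = (2481/π) × 2.338029 = 1846 W/m².

Q̄ ≈ 1.85e+03 W/m²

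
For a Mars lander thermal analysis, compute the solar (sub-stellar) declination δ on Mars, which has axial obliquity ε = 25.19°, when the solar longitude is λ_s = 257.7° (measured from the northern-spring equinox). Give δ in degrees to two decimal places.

δ = -24.57°

sin δ = sin ε · sin λ_s = sin 25.19° × sin 257.7° = -0.415851.
δ = arcsin(-0.415851) = -24.57°.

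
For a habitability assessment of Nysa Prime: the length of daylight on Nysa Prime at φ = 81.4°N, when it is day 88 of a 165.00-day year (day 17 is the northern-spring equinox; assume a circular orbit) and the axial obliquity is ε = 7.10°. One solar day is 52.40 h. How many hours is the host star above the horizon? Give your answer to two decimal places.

Solar longitude: λ_s = 360° × (88 − 17)/165.00 = 154.909°.
sin δ = sin 7.10° × sin 154.909° = 0.05241, so δ = +3.004°.
cos H₀ = −tan φ · tan δ = −tan(+81.4°) × tan(+3.004°) = -0.3470, so H₀ = 1.9252 rad = 110.31°.
Daylight = 2H₀/(2π) × 52.40 h = (1.9252/π) × 52.40 = 32.11 h.

32.11 h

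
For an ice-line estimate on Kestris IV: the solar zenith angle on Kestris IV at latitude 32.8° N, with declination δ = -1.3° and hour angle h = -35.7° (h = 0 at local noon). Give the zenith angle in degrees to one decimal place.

θ_z = 47.9°

cos θ_z = sin ϕ sin δ + cos ϕ cos δ cos h = -0.012290 + 0.682435 = 0.670145.
θ_z = arccos(0.670145) = 47.9°.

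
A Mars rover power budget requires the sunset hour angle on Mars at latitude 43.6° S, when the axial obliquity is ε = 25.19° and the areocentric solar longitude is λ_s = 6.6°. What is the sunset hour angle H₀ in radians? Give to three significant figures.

sin δ = sin 25.19° × sin 6.6° = 0.04892, so δ = +2.804°.
cos H₀ = −tan φ · tan δ = −tan(-43.6°) × tan(+2.804°) = 0.0466, so H₀ = 1.5241 rad = 87.33°.

H₀ = 1.52 rad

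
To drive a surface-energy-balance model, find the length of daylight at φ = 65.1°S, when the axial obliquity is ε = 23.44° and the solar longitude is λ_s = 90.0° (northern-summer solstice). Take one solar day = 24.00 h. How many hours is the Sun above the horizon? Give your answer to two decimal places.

Solar declination: sin δ = sin ε · sin λ_s = sin 23.44° × sin 90.0° = 0.39779, so δ = +23.440°.
cos H₀ = −tan φ · tan δ = −tan(-65.1°) × tan(+23.440°) = 0.9340, so H₀ = 0.3652 rad = 20.93°.
Daylight = 2H₀/(2π) × 24.00 h = (0.3652/π) × 24.00 = 2.79 h.

2.79 h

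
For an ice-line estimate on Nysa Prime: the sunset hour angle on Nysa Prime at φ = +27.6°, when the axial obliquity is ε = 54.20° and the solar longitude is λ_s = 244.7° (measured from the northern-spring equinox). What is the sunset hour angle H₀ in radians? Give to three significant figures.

Solar declination: sin δ = sin ε · sin λ_s = sin 54.20° × sin 244.7° = -0.73327, so δ = -47.161°.
cos H₀ = −tan φ · tan δ = −tan(+27.6°) × tan(-47.161°) = 0.5638, so H₀ = 0.9718 rad = 55.68°.

H₀ = 0.972 rad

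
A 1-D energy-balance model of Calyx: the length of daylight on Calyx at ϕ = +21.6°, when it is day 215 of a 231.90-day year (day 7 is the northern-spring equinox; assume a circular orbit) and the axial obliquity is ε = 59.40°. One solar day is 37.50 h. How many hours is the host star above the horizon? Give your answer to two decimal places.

Solar longitude: L_s = 360° × (215 − 7)/231.90 = 322.898°.
sin δ = sin 59.40° × sin 322.898° = -0.51923, so δ = -31.281°.
cos h₀ = −tan ϕ · tan δ = −tan(+21.6°) × tan(-31.281°) = 0.2405, so h₀ = 1.3279 rad = 76.08°.
Daylight = 2h₀/(2π) × 37.50 h = (1.3279/π) × 37.50 = 15.85 h.

15.85 h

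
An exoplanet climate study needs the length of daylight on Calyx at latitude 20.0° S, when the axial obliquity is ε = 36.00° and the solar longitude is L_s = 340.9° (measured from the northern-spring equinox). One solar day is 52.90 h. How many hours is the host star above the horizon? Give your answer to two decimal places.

Solar declination: sin δ = sin ε · sin L_s = sin 36.00° × sin 340.9° = -0.19233, so δ = -11.089°.
cos h₀ = −tan ϕ · tan δ = −tan(-20.0°) × tan(-11.089°) = -0.0713, so h₀ = 1.6422 rad = 94.09°.
Daylight = 2h₀/(2π) × 52.90 h = (1.6422/π) × 52.90 = 27.65 h.

27.65 h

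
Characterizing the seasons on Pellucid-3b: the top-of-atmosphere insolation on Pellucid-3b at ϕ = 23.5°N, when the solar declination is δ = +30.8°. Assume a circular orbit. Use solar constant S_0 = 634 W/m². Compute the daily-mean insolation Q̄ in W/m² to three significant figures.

Q̄ ≈ 229 W/m²

cos h₀ = −tan(+23.5°) tan(+30.800°) = -0.2592, h₀ = 1.8330 rad.
Bracket: h₀ sin ϕ sin δ + cos ϕ cos δ sin h₀ = 1.8330×0.39875×0.51204 + 0.91706×0.85896×0.96582 = 0.374255 + 0.760794 = 1.135049.
Q̄ = (S_0/π) × [bracket] = (634/π) × 1.135049 = 229.1 W/m².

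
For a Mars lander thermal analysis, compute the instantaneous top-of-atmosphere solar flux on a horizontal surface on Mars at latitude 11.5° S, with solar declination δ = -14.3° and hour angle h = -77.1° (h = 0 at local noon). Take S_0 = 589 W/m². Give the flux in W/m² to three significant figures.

154 W/m²

cos θ_z = sin ϕ sin δ + cos ϕ cos δ cos h = 0.049244 + 0.211990 = 0.261234.
Flux = S_0 · cos θ_z = 589 × 0.261234 = 153.9 W/m².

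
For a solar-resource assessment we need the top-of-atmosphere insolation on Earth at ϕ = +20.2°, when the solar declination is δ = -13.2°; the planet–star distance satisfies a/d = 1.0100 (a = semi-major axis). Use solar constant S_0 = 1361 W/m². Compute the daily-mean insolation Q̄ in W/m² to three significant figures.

cos h₀ = −tan(+20.2°) tan(-13.200°) = 0.0863, h₀ = 1.4844 rad.
Bracket: h₀ sin ϕ sin δ + cos ϕ cos δ sin h₀ = 1.4844×0.34530×-0.22835 + 0.93849×0.97358×0.99627 = -0.117044 + 0.910287 = 0.793243.
Inverse-square distance factor (a/d)² = 1.0100² = 1.020100.
Q̄ = (S_0/π) × 1.020100 × [bracket] = (1361/π) × 1.020100 × 0.793243 = 350.6 W/m².

Q̄ ≈ 351 W/m²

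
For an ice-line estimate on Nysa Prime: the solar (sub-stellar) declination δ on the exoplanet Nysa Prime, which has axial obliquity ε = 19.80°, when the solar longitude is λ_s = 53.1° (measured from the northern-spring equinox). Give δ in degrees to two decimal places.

sin δ = sin ε · sin λ_s = sin 19.80° × sin 53.1° = 0.270884.
δ = arcsin(0.270884) = +15.72°.

δ = +15.72°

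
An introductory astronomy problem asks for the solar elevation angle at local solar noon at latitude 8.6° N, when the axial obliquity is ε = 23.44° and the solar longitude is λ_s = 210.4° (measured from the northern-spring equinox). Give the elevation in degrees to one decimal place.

69.8°

Solar declination: sin δ = sin ε · sin λ_s = sin 23.44° × sin 210.4° = -0.20129, so δ = -11.613°.
At local noon the hour angle is zero, so the zenith angle equals |φ − δ| = |+8.6° − (-11.613°)| = 20.213°.
Elevation = 90° − 20.213° = 69.8°.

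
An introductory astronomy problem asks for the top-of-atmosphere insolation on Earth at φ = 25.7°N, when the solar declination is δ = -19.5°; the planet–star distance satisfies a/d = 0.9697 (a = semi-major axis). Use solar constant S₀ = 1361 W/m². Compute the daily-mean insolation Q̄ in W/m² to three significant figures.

Q̄ ≈ 258 W/m²

cos H₀ = −tan(+25.7°) tan(-19.500°) = 0.1704, H₀ = 1.3995 rad.
Bracket: H₀ sin φ sin δ + cos φ cos δ sin H₀ = 1.3995×0.43366×-0.33381 + 0.90108×0.94264×0.98537 = -0.202592 + 0.836967 = 0.634375.
Inverse-square distance factor (a/d)² = 0.9697² = 0.940318.
Q̄ = (S₀/π) × 0.940318 × [bracket] = (1361/π) × 0.940318 × 0.634375 = 258.4 W/m².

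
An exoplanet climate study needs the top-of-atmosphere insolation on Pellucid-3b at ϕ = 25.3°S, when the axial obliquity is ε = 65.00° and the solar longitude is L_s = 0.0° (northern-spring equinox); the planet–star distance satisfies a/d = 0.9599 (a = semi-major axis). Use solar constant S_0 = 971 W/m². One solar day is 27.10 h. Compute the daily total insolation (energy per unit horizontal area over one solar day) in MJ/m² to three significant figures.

25.1 MJ/m²

Solar declination: sin δ = sin ε · sin L_s = sin 65.00° × sin 0.0° = 0.00000, so δ = +0.000°.
cos h₀ = −tan(-25.3°) tan(+0.000°) = 0.0000, h₀ = 1.5708 rad.
Bracket: h₀ sin ϕ sin δ + cos ϕ cos δ sin h₀ = 1.5708×-0.42736×0.00000 + 0.90408×1.00000×1.00000 = -0.000000 + 0.904080 = 0.904080.
Inverse-square distance factor (a/d)² = 0.9599² = 0.921408.
Q̄ = (S_0/π) × 0.921408 × [bracket] = (971/π) × 0.921408 × 0.904080 = 257.47 W/m².
Daily total = Q̄ × 27.10 h × 3600 s/h = 257.47 × 27.10 × 3600 / 10⁶ = 25.12 MJ/m².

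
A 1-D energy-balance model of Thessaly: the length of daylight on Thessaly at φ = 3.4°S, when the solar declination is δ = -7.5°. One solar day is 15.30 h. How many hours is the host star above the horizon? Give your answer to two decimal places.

cos H₀ = −tan φ · tan δ = −tan(-3.4°) × tan(-7.500°) = -0.0078, so H₀ = 1.5786 rad = 90.45°.
Daylight = 2H₀/(2π) × 15.30 h = (1.5786/π) × 15.30 = 7.69 h.

7.69 h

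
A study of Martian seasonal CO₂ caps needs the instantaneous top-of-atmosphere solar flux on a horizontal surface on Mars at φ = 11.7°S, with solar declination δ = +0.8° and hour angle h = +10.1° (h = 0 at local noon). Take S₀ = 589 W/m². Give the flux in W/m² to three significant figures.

566 W/m²

cos θ_z = sin φ sin δ + cos φ cos δ cos h = -0.002831 + 0.963954 = 0.961123.
Flux = S₀ · cos θ_z = 589 × 0.961123 = 566.1 W/m².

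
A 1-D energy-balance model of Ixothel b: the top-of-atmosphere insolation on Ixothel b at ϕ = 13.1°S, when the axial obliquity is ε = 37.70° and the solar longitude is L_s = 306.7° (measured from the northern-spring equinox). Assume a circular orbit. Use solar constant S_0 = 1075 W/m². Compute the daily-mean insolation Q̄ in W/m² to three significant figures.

Solar declination: sin δ = sin ε · sin L_s = sin 37.70° × sin 306.7° = -0.49031, so δ = -29.361°.
cos h₀ = −tan(-13.1°) tan(-29.361°) = -0.1309, h₀ = 1.7021 rad.
Bracket: h₀ sin ϕ sin δ + cos ϕ cos δ sin h₀ = 1.7021×-0.22665×-0.49031 + 0.97398×0.87155×0.99139 = 0.189152 + 0.841563 = 1.030715.
Q̄ = (S_0/π) × [bracket] = (1075/π) × 1.030715 = 352.7 W/m².

Q̄ ≈ 353 W/m²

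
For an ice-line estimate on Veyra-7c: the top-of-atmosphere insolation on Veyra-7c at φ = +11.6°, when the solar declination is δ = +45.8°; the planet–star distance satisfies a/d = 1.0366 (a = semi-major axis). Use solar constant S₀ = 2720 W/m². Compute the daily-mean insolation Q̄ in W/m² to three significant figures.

Q̄ ≈ 860 W/m²

cos H₀ = −tan(+11.6°) tan(+45.800°) = -0.2111, H₀ = 1.7835 rad.
Bracket: H₀ sin φ sin δ + cos φ cos δ sin H₀ = 1.7835×0.20108×0.71691 + 0.97958×0.69717×0.97747 = 0.257103 + 0.667547 = 0.924650.
Inverse-square distance factor (a/d)² = 1.0366² = 1.074540.
Q̄ = (S₀/π) × 1.074540 × [bracket] = (2720/π) × 1.074540 × 0.924650 = 860.2 W/m².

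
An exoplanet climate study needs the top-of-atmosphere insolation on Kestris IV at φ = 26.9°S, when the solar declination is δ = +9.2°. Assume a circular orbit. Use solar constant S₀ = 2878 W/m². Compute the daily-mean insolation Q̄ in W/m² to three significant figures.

cos H₀ = −tan(-26.9°) tan(+9.200°) = 0.0822, H₀ = 1.4885 rad.
Bracket: H₀ sin φ sin δ + cos φ cos δ sin H₀ = 1.4885×-0.45243×0.15988 + 0.89180×0.98714×0.99662 = -0.107670 + 0.877356 = 0.769686.
Q̄ = (S₀/π) × [bracket] = (2878/π) × 0.769686 = 705.1 W/m².

Q̄ ≈ 705 W/m²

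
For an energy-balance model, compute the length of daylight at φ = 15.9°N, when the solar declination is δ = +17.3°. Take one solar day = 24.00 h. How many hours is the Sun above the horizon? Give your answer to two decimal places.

cos H₀ = −tan φ · tan δ = −tan(+15.9°) × tan(+17.300°) = -0.0887, so H₀ = 1.6596 rad = 95.09°.
Daylight = 2H₀/(2π) × 24.00 h = (1.6596/π) × 24.00 = 12.68 h.

12.68 h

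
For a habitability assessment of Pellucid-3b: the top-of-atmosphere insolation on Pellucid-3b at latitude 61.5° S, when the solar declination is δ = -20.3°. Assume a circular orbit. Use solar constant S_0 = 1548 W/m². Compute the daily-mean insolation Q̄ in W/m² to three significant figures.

cos h₀ = −tan(-61.5°) tan(-20.300°) = -0.6813, h₀ = 2.3203 rad.
Bracket: h₀ sin ϕ sin δ + cos ϕ cos δ sin h₀ = 2.3203×-0.87882×-0.34694 + 0.47716×0.93789×0.73201 = 0.707454 + 0.327592 = 1.035046.
Q̄ = (S_0/π) × [bracket] = (1548/π) × 1.035046 = 510.0 W/m².

Q̄ ≈ 510 W/m²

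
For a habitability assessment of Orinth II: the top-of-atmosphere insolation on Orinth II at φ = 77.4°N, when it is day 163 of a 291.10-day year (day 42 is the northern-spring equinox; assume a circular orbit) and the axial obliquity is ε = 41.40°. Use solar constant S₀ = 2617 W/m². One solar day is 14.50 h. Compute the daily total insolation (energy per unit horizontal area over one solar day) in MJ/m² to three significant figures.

Solar longitude: λ_s = 360° × (163 − 42)/291.10 = 149.639°.
sin δ = sin 41.40° × sin 149.639° = 0.33425, so δ = +19.527°.
cos H₀ = −tan(+77.4°) tan(+19.527°) = -1.5866 ≤ −1 ⇒ polar day, H₀ = π.
Bracket: H₀ sin φ sin δ + cos φ cos δ sin H₀ = 3.1416×0.97592×0.33425 + 0.21814×0.94248×0.00000 = 1.024794 + 0.000000 = 1.024794.
Q̄ = (S₀/π) × [bracket] = (2617/π) × 1.024794 = 853.67 W/m².
Daily total = Q̄ × 14.50 h × 3600 s/h = 853.67 × 14.50 × 3600 / 10⁶ = 44.56 MJ/m².

44.6 MJ/m²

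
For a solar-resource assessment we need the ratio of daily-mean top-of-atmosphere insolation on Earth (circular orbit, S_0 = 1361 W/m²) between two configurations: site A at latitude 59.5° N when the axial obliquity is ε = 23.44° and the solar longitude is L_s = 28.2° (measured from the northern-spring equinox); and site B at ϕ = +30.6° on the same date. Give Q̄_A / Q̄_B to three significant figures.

Q̄_A / Q̄_B ≈ 0.779

— Configuration A (ϕ=+59.5°):
Solar declination: sin δ = sin ε · sin L_s = sin 23.44° × sin 28.2° = 0.18798, so δ = +10.835°.
cos h₀ = −tan(+59.5°) tan(+10.835°) = -0.3249, h₀ = 1.9017 rad.
Bracket: h₀ sin ϕ sin δ + cos ϕ cos δ sin h₀ = 1.9017×0.86163×0.18798 + 0.50754×0.98217×0.94574 = 0.308017 + 0.471442 = 0.779459.
Q̄ = (S_0/π) × [bracket] = (1361/π) × 0.779459 = 337.68 W/m².
— Configuration B (ϕ=+30.6°):
cos h₀ = −tan(+30.6°) tan(+10.835°) = -0.1132, h₀ = 1.6842 rad.
Bracket: h₀ sin ϕ sin δ + cos ϕ cos δ sin h₀ = 1.6842×0.50904×0.18798 + 0.86074×0.98217×0.99357 = 0.161160 + 0.839957 = 1.001117.
Q̄ = (S_0/π) × [bracket] = (1361/π) × 1.001117 = 433.70 W/m².
Ratio Q̄_A / Q̄_B = 337.68 / 433.70 = 0.7786.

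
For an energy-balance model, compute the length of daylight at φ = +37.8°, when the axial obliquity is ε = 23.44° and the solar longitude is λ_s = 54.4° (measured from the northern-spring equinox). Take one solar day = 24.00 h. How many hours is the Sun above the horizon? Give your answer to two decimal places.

Solar declination: sin δ = sin ε · sin λ_s = sin 23.44° × sin 54.4° = 0.32344, so δ = +18.871°.
cos H₀ = −tan φ · tan δ = −tan(+37.8°) × tan(+18.871°) = -0.2651, so H₀ = 1.8391 rad = 105.38°.
Daylight = 2H₀/(2π) × 24.00 h = (1.8391/π) × 24.00 = 14.05 h.

14.05 h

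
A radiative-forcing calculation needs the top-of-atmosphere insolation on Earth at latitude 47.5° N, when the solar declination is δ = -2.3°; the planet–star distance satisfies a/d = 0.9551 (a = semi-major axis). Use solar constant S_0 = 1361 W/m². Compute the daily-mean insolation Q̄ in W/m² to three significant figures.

Q̄ ≈ 249 W/m²

cos h₀ = −tan(+47.5°) tan(-2.300°) = 0.0438, h₀ = 1.5270 rad.
Bracket: h₀ sin ϕ sin δ + cos ϕ cos δ sin h₀ = 1.5270×0.73728×-0.04013 + 0.67559×0.99919×0.99904 = -0.045179 + 0.674395 = 0.629216.
Inverse-square distance factor (a/d)² = 0.9551² = 0.912216.
Q̄ = (S_0/π) × 0.912216 × [bracket] = (1361/π) × 0.912216 × 0.629216 = 248.7 W/m².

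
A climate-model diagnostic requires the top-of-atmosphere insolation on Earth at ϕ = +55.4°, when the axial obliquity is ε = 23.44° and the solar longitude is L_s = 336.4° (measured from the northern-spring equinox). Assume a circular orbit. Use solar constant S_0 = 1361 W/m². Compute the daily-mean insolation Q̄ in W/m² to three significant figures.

Q̄ ≈ 160 W/m²

Solar declination: sin δ = sin ε · sin L_s = sin 23.44° × sin 336.4° = -0.15925, so δ = -9.164°.
cos h₀ = −tan(+55.4°) tan(-9.164°) = 0.2338, h₀ = 1.3348 rad.
Bracket: h₀ sin ϕ sin δ + cos ϕ cos δ sin h₀ = 1.3348×0.82314×-0.15925 + 0.56784×0.98724×0.97228 = -0.174972 + 0.545055 = 0.370083.
Q̄ = (S_0/π) × [bracket] = (1361/π) × 0.370083 = 160.3 W/m².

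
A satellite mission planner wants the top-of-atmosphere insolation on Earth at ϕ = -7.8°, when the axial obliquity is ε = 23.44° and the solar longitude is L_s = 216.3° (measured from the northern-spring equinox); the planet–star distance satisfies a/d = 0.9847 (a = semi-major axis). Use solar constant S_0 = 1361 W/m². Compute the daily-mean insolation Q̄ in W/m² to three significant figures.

Q̄ ≈ 426 W/m²

Solar declination: sin δ = sin ε · sin L_s = sin 23.44° × sin 216.3° = -0.23550, so δ = -13.621°.
cos h₀ = −tan(-7.8°) tan(-13.621°) = -0.0332, h₀ = 1.6040 rad.
Bracket: h₀ sin ϕ sin δ + cos ϕ cos δ sin h₀ = 1.6040×-0.13572×-0.23550 + 0.99075×0.97188×0.99945 = 0.051267 + 0.962361 = 1.013628.
Inverse-square distance factor (a/d)² = 0.9847² = 0.969634.
Q̄ = (S_0/π) × 0.969634 × [bracket] = (1361/π) × 0.969634 × 1.013628 = 425.8 W/m².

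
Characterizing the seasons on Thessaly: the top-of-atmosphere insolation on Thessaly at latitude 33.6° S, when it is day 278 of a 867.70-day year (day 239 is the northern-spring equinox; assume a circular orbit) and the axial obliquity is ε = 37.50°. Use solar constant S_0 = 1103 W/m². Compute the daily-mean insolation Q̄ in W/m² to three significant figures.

Solar longitude: L_s = 360° × (278 − 239)/867.70 = 16.181°.
sin δ = sin 37.50° × sin 16.181° = 0.16964, so δ = +9.767°.
cos h₀ = −tan(-33.6°) tan(+9.767°) = 0.1144, h₀ = 1.4562 rad.
Bracket: h₀ sin ϕ sin δ + cos ϕ cos δ sin h₀ = 1.4562×-0.55339×0.16964 + 0.83292×0.98551×0.99344 = -0.136704 + 0.815466 = 0.678762.
Q̄ = (S_0/π) × [bracket] = (1103/π) × 0.678762 = 238.3 W/m².

Q̄ ≈ 238 W/m²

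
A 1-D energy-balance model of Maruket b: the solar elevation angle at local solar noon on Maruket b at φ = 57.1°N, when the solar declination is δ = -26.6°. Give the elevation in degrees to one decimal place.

At local noon the hour angle is zero, so the zenith angle equals |φ − δ| = |+57.1° − (-26.600°)| = 83.700°.
Elevation = 90° − 83.700° = 6.3°.

6.3°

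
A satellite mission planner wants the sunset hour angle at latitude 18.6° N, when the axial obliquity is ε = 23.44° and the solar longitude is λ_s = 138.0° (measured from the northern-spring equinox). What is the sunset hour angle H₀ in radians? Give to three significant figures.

Solar declination: sin δ = sin ε · sin λ_s = sin 23.44° × sin 138.0° = 0.26617, so δ = +15.437°.
cos H₀ = −tan φ · tan δ = −tan(+18.6°) × tan(+15.437°) = -0.0929, so H₀ = 1.6639 rad = 95.33°.

H₀ = 1.66 rad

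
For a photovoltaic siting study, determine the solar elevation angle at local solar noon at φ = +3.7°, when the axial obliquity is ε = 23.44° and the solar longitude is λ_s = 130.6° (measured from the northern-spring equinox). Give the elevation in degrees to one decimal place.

76.1°

Solar declination: sin δ = sin ε · sin λ_s = sin 23.44° × sin 130.6° = 0.30203, so δ = +17.580°.
At local noon the hour angle is zero, so the zenith angle equals |φ − δ| = |+3.7° − (+17.580°)| = 13.880°.
Elevation = 90° − 13.880° = 76.1°.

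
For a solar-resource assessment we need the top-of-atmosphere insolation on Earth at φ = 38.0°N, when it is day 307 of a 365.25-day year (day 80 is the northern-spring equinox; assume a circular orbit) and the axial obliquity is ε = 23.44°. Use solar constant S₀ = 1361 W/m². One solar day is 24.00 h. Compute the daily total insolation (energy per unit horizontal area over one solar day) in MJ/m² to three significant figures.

19.1 MJ/m²

Solar longitude: λ_s = 360° × (307 − 80)/365.25 = 223.737°.
sin δ = sin 23.44° × sin 223.737° = -0.27501, so δ = -15.963°.
cos H₀ = −tan(+38.0°) tan(-15.963°) = 0.2235, H₀ = 1.3454 rad.
Bracket: H₀ sin φ sin δ + cos φ cos δ sin H₀ = 1.3454×0.61566×-0.27501 + 0.78801×0.96144×0.97471 = -0.227793 + 0.738464 = 0.510671.
Q̄ = (S₀/π) × [bracket] = (1361/π) × 0.510671 = 221.23 W/m².
Daily total = Q̄ × 24.00 h × 3600 s/h = 221.23 × 24.00 × 3600 / 10⁶ = 19.11 MJ/m².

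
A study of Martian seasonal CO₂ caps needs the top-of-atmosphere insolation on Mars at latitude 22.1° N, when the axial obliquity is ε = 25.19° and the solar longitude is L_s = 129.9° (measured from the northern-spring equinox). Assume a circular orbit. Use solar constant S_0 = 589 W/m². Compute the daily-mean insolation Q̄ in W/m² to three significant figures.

Solar declination: sin δ = sin ε · sin L_s = sin 25.19° × sin 129.9° = 0.32652, so δ = +19.058°.
cos h₀ = −tan(+22.1°) tan(+19.058°) = -0.1403, h₀ = 1.7115 rad.
Bracket: h₀ sin ϕ sin δ + cos ϕ cos δ sin h₀ = 1.7115×0.37622×0.32652 + 0.92653×0.94519×0.99011 = 0.210246 + 0.867086 = 1.077332.
Q̄ = (S_0/π) × [bracket] = (589/π) × 1.077332 = 202.0 W/m².

Q̄ ≈ 202 W/m²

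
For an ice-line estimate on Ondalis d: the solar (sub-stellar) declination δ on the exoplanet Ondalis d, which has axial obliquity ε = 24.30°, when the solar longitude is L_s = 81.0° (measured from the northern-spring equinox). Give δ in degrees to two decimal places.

sin δ = sin ε · sin L_s = sin 24.30° × sin 81.0° = 0.406448.
δ = arcsin(0.406448) = +23.98°.

δ = +23.98°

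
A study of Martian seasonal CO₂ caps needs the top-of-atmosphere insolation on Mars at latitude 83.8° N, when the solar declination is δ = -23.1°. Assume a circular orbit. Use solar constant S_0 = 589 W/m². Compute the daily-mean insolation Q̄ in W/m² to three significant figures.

cos h₀ = −tan(+83.8°) tan(-23.100°) = 3.9263 ≥ 1 ⇒ polar night, h₀ = 0 and Q̄ = 0.

Q̄ ≈ 0.00 W/m²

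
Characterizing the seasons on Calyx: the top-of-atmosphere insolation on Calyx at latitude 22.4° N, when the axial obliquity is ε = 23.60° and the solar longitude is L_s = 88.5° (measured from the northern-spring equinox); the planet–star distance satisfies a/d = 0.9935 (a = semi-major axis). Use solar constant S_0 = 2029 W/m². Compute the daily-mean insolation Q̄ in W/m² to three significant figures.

Q̄ ≈ 702 W/m²

Solar declination: sin δ = sin ε · sin L_s = sin 23.60° × sin 88.5° = 0.40021, so δ = +23.591°.
cos h₀ = −tan(+22.4°) tan(+23.591°) = -0.1800, h₀ = 1.7518 rad.
Bracket: h₀ sin ϕ sin δ + cos ϕ cos δ sin h₀ = 1.7518×0.38107×0.40021 + 0.92455×0.91642×0.98367 = 0.267164 + 0.833440 = 1.100604.
Inverse-square distance factor (a/d)² = 0.9935² = 0.987042.
Q̄ = (S_0/π) × 0.987042 × [bracket] = (2029/π) × 0.987042 × 1.100604 = 701.6 W/m².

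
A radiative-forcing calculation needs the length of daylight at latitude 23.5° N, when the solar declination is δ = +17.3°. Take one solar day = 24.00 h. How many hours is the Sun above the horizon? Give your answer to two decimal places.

cos h₀ = −tan ϕ · tan δ = −tan(+23.5°) × tan(+17.300°) = -0.1354, so h₀ = 1.7066 rad = 97.78°.
Daylight = 2h₀/(2π) × 24.00 h = (1.7066/π) × 24.00 = 13.04 h.

13.04 h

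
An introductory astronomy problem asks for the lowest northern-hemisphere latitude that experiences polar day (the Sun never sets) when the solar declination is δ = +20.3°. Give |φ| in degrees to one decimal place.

|φ| = 69.7°

Polar day requires cos H₀ = −tan φ tan δ ≤ −1, i.e. tan φ tan δ ≥ 1.
The boundary is |tan φ| · |tan δ| = 1, so |φ| = 90° − |δ| = 90° − 20.3° = 69.7° in the northern hemisphere.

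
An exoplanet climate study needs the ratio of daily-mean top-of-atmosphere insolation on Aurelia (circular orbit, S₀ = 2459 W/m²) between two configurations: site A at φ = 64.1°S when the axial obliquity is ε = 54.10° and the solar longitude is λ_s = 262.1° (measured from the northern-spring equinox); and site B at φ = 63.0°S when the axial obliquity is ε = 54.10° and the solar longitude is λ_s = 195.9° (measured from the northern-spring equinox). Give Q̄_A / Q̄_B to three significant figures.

Q̄_A / Q̄_B ≈ 2.84

— Configuration A (φ=-64.1°):
Solar declination: sin δ = sin ε · sin λ_s = sin 54.10° × sin 262.1° = -0.80235, so δ = -53.355°.
cos H₀ = −tan(-64.1°) tan(-53.355°) = -2.7685 ≤ −1 ⇒ polar day, H₀ = π.
Bracket: H₀ sin φ sin δ + cos φ cos δ sin H₀ = 3.1416×-0.89956×-0.80235 + 0.43680×0.59685×0.00000 = 2.267487 + 0.000000 = 2.267487.
Q̄ = (S₀/π) × [bracket] = (2459/π) × 2.267487 = 1774.8 W/m².
— Configuration B (φ=-63.0°):
Solar declination: sin δ = sin ε · sin λ_s = sin 54.10° × sin 195.9° = -0.22192, so δ = -12.822°.
cos H₀ = −tan(-63.0°) tan(-12.822°) = -0.4467, H₀ = 2.0338 rad.
Bracket: H₀ sin φ sin δ + cos φ cos δ sin H₀ = 2.0338×-0.89101×-0.22192 + 0.45399×0.97507×0.89470 = 0.402149 + 0.396059 = 0.798208.
Q̄ = (S₀/π) × [bracket] = (2459/π) × 0.798208 = 624.78 W/m².
Ratio Q̄_A / Q̄_B = 1774.8 / 624.78 = 2.841.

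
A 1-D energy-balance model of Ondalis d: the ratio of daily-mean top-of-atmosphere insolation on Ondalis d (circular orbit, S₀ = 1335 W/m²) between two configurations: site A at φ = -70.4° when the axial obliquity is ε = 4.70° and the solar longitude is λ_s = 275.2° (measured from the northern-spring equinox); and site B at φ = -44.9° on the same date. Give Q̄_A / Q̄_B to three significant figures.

Q̄_A / Q̄_B ≈ 0.581

— Configuration A (φ=-70.4°):
Solar declination: sin δ = sin ε · sin λ_s = sin 4.70° × sin 275.2° = -0.08160, so δ = -4.681°.
cos H₀ = −tan(-70.4°) tan(-4.681°) = -0.2299, H₀ = 1.8028 rad.
Bracket: H₀ sin φ sin δ + cos φ cos δ sin H₀ = 1.8028×-0.94206×-0.08160 + 0.33545×0.99667×0.97321 = 0.138585 + 0.325376 = 0.463961.
Q̄ = (S₀/π) × [bracket] = (1335/π) × 0.463961 = 197.16 W/m².
— Configuration B (φ=-44.9°):
cos H₀ = −tan(-44.9°) tan(-4.681°) = -0.0816, H₀ = 1.6525 rad.
Bracket: H₀ sin φ sin δ + cos φ cos δ sin H₀ = 1.6525×-0.70587×-0.08160 + 0.70834×0.99667×0.99667 = 0.095182 + 0.703630 = 0.798812.
Q̄ = (S₀/π) × [bracket] = (1335/π) × 0.798812 = 339.45 W/m².
Ratio Q̄_A / Q̄_B = 197.16 / 339.45 = 0.5808.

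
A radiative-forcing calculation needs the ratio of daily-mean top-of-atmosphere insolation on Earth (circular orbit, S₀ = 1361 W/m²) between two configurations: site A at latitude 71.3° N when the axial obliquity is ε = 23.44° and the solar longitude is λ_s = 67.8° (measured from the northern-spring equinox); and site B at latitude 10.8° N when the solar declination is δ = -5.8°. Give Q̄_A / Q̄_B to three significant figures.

Q̄_A / Q̄_B ≈ 1.16

— Configuration A (φ=+71.3°):
Solar declination: sin δ = sin ε · sin λ_s = sin 23.44° × sin 67.8° = 0.36830, so δ = +21.611°.
cos H₀ = −tan(+71.3°) tan(+21.611°) = -1.1704 ≤ −1 ⇒ polar day, H₀ = π.
Bracket: H₀ sin φ sin δ + cos φ cos δ sin H₀ = 3.1416×0.94721×0.36830 + 0.32061×0.92971×0.00000 = 1.095971 + 0.000000 = 1.095971.
Q̄ = (S₀/π) × [bracket] = (1361/π) × 1.095971 = 474.80 W/m².
— Configuration B (φ=+10.8°):
cos H₀ = −tan(+10.8°) tan(-5.800°) = 0.0194, H₀ = 1.5514 rad.
Bracket: H₀ sin φ sin δ + cos φ cos δ sin H₀ = 1.5514×0.18738×-0.10106 + 0.98229×0.99488×0.99981 = -0.029378 + 0.977075 = 0.947697.
Q̄ = (S₀/π) × [bracket] = (1361/π) × 0.947697 = 410.56 W/m².
Ratio Q̄_A / Q̄_B = 474.80 / 410.56 = 1.156.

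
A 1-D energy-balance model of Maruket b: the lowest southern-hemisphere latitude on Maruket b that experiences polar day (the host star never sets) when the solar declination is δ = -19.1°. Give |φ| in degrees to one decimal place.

|φ| = 70.9°

Polar day requires cos H₀ = −tan φ tan δ ≤ −1, i.e. tan φ tan δ ≥ 1.
The boundary is |tan φ| · |tan δ| = 1, so |φ| = 90° − |δ| = 90° − 19.1° = 70.9° in the southern hemisphere.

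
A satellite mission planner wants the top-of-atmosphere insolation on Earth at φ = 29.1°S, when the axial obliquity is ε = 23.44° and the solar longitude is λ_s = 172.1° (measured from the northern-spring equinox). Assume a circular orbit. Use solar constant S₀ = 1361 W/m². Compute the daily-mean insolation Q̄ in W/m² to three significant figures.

Solar declination: sin δ = sin ε · sin λ_s = sin 23.44° × sin 172.1° = 0.05467, so δ = +3.134°.
cos H₀ = −tan(-29.1°) tan(+3.134°) = 0.0305, H₀ = 1.5403 rad.
Bracket: H₀ sin φ sin δ + cos φ cos δ sin H₀ = 1.5403×-0.48634×0.05467 + 0.87377×0.99850×0.99954 = -0.040954 + 0.872058 = 0.831104.
Q̄ = (S₀/π) × [bracket] = (1361/π) × 0.831104 = 360.1 W/m².

Q̄ ≈ 360 W/m²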